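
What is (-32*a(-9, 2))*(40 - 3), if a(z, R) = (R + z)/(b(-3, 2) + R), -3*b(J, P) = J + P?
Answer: 3552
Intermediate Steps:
b(J, P) = -J/3 - P/3 (b(J, P) = -(J + P)/3 = -J/3 - P/3)
a(z, R) = (R + z)/(⅓ + R) (a(z, R) = (R + z)/((-⅓*(-3) - ⅓*2) + R) = (R + z)/((1 - ⅔) + R) = (R + z)/(⅓ + R))
(-32*a(-9, 2))*(40 - 3) = (-96*(2 - 9)/(1 + 3*2))*(40 - 3) = -96*(-7)/(1 + 6)*37 = -96*(-7)/7*37 = -32*(-3)*37 = 96*37 = 3552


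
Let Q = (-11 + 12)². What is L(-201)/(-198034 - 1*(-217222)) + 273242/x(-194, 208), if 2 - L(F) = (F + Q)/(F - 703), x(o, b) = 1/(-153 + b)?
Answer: 10861680995947/722748 ≈ 1.5028e+7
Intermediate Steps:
Q = 1 (Q = 1² = 1)
L(F) = 2 - (1 + F)/(-703 + F) (L(F) = 2 - (F + 1)/(F - 703) = 2 - (1 + F)/(-703 + F))
L(-201)/(-198034 - 1*(-217222)) + 273242/x(-194, 208) = ((-1407 - 201)/(-703 - 201))/(-198034 - 1*(-217222)) + 273242/(1/(-153 + 208)) = (-1608/(-904))/(-198034 + 217222) + 273242/(1/55) = -1/904*(-1608)/19188 + 273242/(1/55) = (201/113)*(1/19188) + 273242*55 = 67/722748 + 15028310 = 10861680995947/722748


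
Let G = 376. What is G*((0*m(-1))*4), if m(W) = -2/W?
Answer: 0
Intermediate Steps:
G*((0*m(-1))*4) = 376*((0*(-2/(-1)))*4) = 376*((0*(-2*(-1)))*4) = 376*((0*2)*4) = 376*(0*4) = 376*0 = 0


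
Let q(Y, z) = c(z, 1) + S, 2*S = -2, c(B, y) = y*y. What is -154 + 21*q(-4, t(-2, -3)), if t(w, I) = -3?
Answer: -154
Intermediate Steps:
c(B, y) = y²
S = -1 (S = (½)*(-2) = -1)
q(Y, z) = 0 (q(Y, z) = 1² - 1 = 1 - 1 = 0)
-154 + 21*q(-4, t(-2, -3)) = -154 + 21*0 = -154 + 0 = -154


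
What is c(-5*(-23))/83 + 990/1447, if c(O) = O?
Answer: 248575/120101 ≈ 2.0697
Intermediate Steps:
c(-5*(-23))/83 + 990/1447 = -5*(-23)/83 + 990/1447 = 115*(1/83) + 990*(1/1447) = 115/83 + 990/1447 = 248575/120101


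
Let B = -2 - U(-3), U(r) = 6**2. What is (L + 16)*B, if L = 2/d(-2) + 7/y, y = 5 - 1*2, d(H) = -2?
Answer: -1976/3 ≈ -658.67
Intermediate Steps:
y = 3 (y = 5 - 2 = 3)
U(r) = 36
L = 4/3 (L = 2/(-2) + 7/3 = 2*(-1/2) + 7*(1/3) = -1 + 7/3 = 4/3 ≈ 1.3333)
B = -38 (B = -2 - 1*36 = -2 - 36 = -38)
(L + 16)*B = (4/3 + 16)*(-38) = (52/3)*(-38) = -1976/3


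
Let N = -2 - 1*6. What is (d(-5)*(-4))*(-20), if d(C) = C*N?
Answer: 3200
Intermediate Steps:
N = -8 (N = -2 - 6 = -8)
d(C) = -8*C (d(C) = C*(-8) = -8*C)
(d(-5)*(-4))*(-20) = (-8*(-5)*(-4))*(-20) = (40*(-4))*(-20) = -160*(-20) = 3200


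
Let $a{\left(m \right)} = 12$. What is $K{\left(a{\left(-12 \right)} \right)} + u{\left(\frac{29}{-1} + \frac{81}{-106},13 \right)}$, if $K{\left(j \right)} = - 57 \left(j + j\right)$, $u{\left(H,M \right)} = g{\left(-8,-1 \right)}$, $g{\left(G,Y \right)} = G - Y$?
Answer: $-1375$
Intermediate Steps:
$u{\left(H,M \right)} = -7$ ($u{\left(H,M \right)} = -8 - -1 = -8 + 1 = -7$)
$K{\left(j \right)} = - 114 j$ ($K{\left(j \right)} = - 57 \cdot 2 j = - 114 j$)
$K{\left(a{\left(-12 \right)} \right)} + u{\left(\frac{29}{-1} + \frac{81}{-106},13 \right)} = \left(-114\right) 12 - 7 = -1368 - 7 = -1375$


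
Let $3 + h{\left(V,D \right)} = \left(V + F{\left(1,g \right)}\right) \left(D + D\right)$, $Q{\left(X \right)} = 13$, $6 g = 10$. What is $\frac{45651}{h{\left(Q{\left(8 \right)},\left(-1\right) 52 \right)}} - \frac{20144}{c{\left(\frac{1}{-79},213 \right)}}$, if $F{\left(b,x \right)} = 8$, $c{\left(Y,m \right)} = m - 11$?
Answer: $- \frac{8879405}{73629} \approx -120.6$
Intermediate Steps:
$g = \frac{5}{3}$ ($g = \frac{1}{6} \cdot 10 = \frac{5}{3} \approx 1.6667$)
$c{\left(Y,m \right)} = -11 + m$
$h{\left(V,D \right)} = -3 + 2 D \left(8 + V\right)$ ($h{\left(V,D \right)} = -3 + \left(V + 8\right) \left(D + D\right) = -3 + \left(8 + V\right) 2 D = -3 + 2 D \left(8 + V\right)$)
$\frac{45651}{h{\left(Q{\left(8 \right)},\left(-1\right) 52 \right)}} - \frac{20144}{c{\left(\frac{1}{-79},213 \right)}} = \frac{45651}{-3 + 16 \left(\left(-1\right) 52\right) + 2 \left(\left(-1\right) 52\right) 13} - \frac{20144}{-11 + 213} = \frac{45651}{-3 + 16 \left(-52\right) + 2 \left(-52\right) 13} - \frac{20144}{202} = \frac{45651}{-3 - 832 - 1352} - \frac{10072}{101} = \frac{45651}{-2187} - \frac{10072}{101} = 45651 \left(- \frac{1}{2187}\right) - \frac{10072}{101} = - \frac{15217}{729} - \frac{10072}{101} = - \frac{8879405}{73629}$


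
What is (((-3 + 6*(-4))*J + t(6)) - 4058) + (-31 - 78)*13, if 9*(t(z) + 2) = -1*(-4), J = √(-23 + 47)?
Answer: -49289/9 - 54*√6 ≈ -5608.8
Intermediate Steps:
J = 2*√6 (J = √24 = 2*√6 ≈ 4.8990)
t(z) = -14/9 (t(z) = -2 + (-1*(-4))/9 = -2 + (⅑)*4 = -2 + 4/9 = -14/9)
(((-3 + 6*(-4))*J + t(6)) - 4058) + (-31 - 78)*13 = (((-3 + 6*(-4))*(2*√6) - 14/9) - 4058) + (-31 - 78)*13 = (((-3 - 24)*(2*√6) - 14/9) - 4058) - 109*13 = ((-54*√6 - 14/9) - 4058) - 1417 = ((-14/9 - 54*√6) - 4058) - 1417 = (-36536/9 - 54*√6) - 1417 = -49289/9 - 54*√6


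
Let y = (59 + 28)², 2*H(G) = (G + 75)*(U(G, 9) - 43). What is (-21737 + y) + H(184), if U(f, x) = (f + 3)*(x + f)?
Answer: 4654048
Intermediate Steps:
U(f, x) = (3 + f)*(f + x)
H(G) = (75 + G)*(-16 + G² + 12*G)/2 (H(G) = ((G + 75)*((G² + 3*G + 3*9 + G*9) - 43))/2 = ((75 + G)*((G² + 3*G + 27 + 9*G) - 43))/2 = ((75 + G)*((27 + G² + 12*G) - 43))/2 = ((75 + G)*(-16 + G² + 12*G))/2 = (75 + G)*(-16 + G² + 12*G)/2)
y = 7569 (y = 87² = 7569)
(-21737 + y) + H(184) = (-21737 + 7569) + (-600 + (½)*184³ + 442*184 + (87/2)*184²) = -14168 + (-600 + (½)*6229504 + 81328 + (87/2)*33856) = -14168 + (-600 + 3114752 + 81328 + 1472736) = -14168 + 4668216 = 4654048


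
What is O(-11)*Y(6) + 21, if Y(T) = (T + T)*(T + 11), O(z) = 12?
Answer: 2469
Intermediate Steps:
Y(T) = 2*T*(11 + T) (Y(T) = (2*T)*(11 + T) = 2*T*(11 + T))
O(-11)*Y(6) + 21 = 12*(2*6*(11 + 6)) + 21 = 12*(2*6*17) + 21 = 12*204 + 21 = 2448 + 21 = 2469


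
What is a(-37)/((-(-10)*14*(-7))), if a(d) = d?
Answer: 37/980 ≈ 0.037755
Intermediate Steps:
a(-37)/((-(-10)*14*(-7))) = -37/(-(-10)*14*(-7)) = -37/(-10*(-14)*(-7)) = -37/(140*(-7)) = -37/(-980) = -37*(-1/980) = 37/980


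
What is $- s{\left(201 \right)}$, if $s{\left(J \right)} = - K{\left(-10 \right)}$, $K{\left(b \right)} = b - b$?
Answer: $0$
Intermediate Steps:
$K{\left(b \right)} = 0$
$s{\left(J \right)} = 0$ ($s{\left(J \right)} = \left(-1\right) 0 = 0$)
$- s{\left(201 \right)} = \left(-1\right) 0 = 0$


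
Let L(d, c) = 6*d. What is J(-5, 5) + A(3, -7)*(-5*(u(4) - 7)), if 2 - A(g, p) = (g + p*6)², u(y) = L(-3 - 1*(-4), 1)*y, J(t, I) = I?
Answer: 129120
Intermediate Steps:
u(y) = 6*y (u(y) = (6*(-3 - 1*(-4)))*y = (6*(-3 + 4))*y = (6*1)*y = 6*y)
A(g, p) = 2 - (g + 6*p)² (A(g, p) = 2 - (g + p*6)² = 2 - (g + 6*p)²)
J(-5, 5) + A(3, -7)*(-5*(u(4) - 7)) = 5 + (2 - (3 + 6*(-7))²)*(-5*(6*4 - 7)) = 5 + (2 - (3 - 42)²)*(-5*(24 - 7)) = 5 + (2 - 1*(-39)²)*(-5*17) = 5 + (2 - 1*1521)*(-85) = 5 + (2 - 1521)*(-85) = 5 - 1519*(-85) = 5 + 129115 = 129120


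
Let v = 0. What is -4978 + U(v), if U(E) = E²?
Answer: -4978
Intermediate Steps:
-4978 + U(v) = -4978 + 0² = -4978 + 0 = -4978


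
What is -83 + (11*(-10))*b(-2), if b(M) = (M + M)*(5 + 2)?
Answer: 2997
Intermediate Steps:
b(M) = 14*M (b(M) = (2*M)*7 = 14*M)
-83 + (11*(-10))*b(-2) = -83 + (11*(-10))*(14*(-2)) = -83 - 110*(-28) = -83 + 3080 = 2997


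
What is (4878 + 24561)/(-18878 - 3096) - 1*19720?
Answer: -433356719/21974 ≈ -19721.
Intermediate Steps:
(4878 + 24561)/(-18878 - 3096) - 1*19720 = 29439/(-21974) - 19720 = 29439*(-1/21974) - 19720 = -29439/21974 - 19720 = -433356719/21974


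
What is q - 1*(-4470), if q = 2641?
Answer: 7111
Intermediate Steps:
q - 1*(-4470) = 2641 - 1*(-4470) = 2641 + 4470 = 7111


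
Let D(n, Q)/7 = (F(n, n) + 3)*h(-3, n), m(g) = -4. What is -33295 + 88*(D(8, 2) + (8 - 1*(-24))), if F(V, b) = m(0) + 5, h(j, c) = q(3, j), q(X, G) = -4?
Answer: -40335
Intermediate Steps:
h(j, c) = -4
F(V, b) = 1 (F(V, b) = -4 + 5 = 1)
D(n, Q) = -112 (D(n, Q) = 7*((1 + 3)*(-4)) = 7*(4*(-4)) = 7*(-16) = -112)
-33295 + 88*(D(8, 2) + (8 - 1*(-24))) = -33295 + 88*(-112 + (8 - 1*(-24))) = -33295 + 88*(-112 + (8 + 24)) = -33295 + 88*(-112 + 32) = -33295 + 88*(-80) = -33295 - 7040 = -40335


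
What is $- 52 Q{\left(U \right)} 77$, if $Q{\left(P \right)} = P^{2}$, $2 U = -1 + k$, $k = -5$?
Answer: $-36036$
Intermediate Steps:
$U = -3$ ($U = \frac{-1 - 5}{2} = \frac{1}{2} \left(-6\right) = -3$)
$- 52 Q{\left(U \right)} 77 = - 52 \left(-3\right)^{2} \cdot 77 = \left(-52\right) 9 \cdot 77 = \left(-468\right) 77 = -36036$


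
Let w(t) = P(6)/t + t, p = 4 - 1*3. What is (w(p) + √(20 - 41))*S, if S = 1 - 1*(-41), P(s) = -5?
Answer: -168 + 42*I*√21 ≈ -168.0 + 192.47*I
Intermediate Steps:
p = 1 (p = 4 - 3 = 1)
S = 42 (S = 1 + 41 = 42)
w(t) = t - 5/t (w(t) = -5/t + t = t - 5/t)
(w(p) + √(20 - 41))*S = ((1 - 5/1) + √(20 - 41))*42 = ((1 - 5*1) + √(-21))*42 = ((1 - 5) + I*√21)*42 = (-4 + I*√21)*42 = -168 + 42*I*√21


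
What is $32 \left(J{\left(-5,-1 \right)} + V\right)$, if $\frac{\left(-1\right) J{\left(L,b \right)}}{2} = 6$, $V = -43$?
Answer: $-1760$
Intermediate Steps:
$J{\left(L,b \right)} = -12$ ($J{\left(L,b \right)} = \left(-2\right) 6 = -12$)
$32 \left(J{\left(-5,-1 \right)} + V\right) = 32 \left(-12 - 43\right) = 32 \left(-55\right) = -1760$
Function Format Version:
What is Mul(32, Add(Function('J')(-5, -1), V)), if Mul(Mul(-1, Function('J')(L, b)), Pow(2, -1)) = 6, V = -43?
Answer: -1760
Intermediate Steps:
Function('J')(L, b) = -12 (Function('J')(L, b) = Mul(-2, 6) = -12)
Mul(32, Add(Function('J')(-5, -1), V)) = Mul(32, Add(-12, -43)) = Mul(32, -55) = -1760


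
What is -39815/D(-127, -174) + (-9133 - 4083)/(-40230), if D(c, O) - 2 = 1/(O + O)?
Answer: -55740240748/2795985 ≈ -19936.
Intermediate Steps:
D(c, O) = 2 + 1/(2*O) (D(c, O) = 2 + 1/(O + O) = 2 + 1/(2*O))
-39815/D(-127, -174) + (-9133 - 4083)/(-40230) = -39815/(2 + (1/2)/(-174)) + (-9133 - 4083)/(-40230) = -39815/(2 + (1/2)*(-1/174)) - 13216*(-1/40230) = -39815/(2 - 1/348) + 6608/20115 = -39815/695/348 + 6608/20115 = -39815*348/695 + 6608/20115 = -2771124/139 + 6608/20115 = -55740240748/2795985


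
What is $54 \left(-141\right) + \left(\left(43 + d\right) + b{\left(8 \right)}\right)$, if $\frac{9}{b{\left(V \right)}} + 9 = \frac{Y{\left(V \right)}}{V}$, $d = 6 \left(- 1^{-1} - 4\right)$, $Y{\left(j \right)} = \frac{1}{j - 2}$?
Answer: $- \frac{3276463}{431} \approx -7602.0$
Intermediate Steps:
$Y{\left(j \right)} = \frac{1}{-2 + j}$
$d = -30$ ($d = 6 \left(\left(-1\right) 1 - 4\right) = 6 \left(-1 - 4\right) = 6 \left(-5\right) = -30$)
$b{\left(V \right)} = \frac{9}{-9 + \frac{1}{V \left(-2 + V\right)}}$ ($b{\left(V \right)} = \frac{9}{-9 + \frac{1}{\left(-2 + V\right) V}} = \frac{9}{-9 + \frac{1}{V \left(-2 + V\right)}}$)
$54 \left(-141\right) + \left(\left(43 + d\right) + b{\left(8 \right)}\right) = 54 \left(-141\right) + \left(\left(43 - 30\right) - \frac{72 \left(-2 + 8\right)}{-1 + 9 \cdot 8 \left(-2 + 8\right)}\right) = -7614 + \left(13 - 72 \frac{1}{-1 + 9 \cdot 8 \cdot 6} \cdot 6\right) = -7614 + \left(13 - 72 \frac{1}{-1 + 432} \cdot 6\right) = -7614 + \left(13 - 72 \cdot \frac{1}{431} \cdot 6\right) = -7614 + \left(13 - \frac{432}{431}\right) = -7614 + \frac{5171}{431} = - \frac{3276463}{431}$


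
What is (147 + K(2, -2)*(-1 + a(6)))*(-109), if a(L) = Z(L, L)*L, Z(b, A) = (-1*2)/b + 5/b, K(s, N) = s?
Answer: -16459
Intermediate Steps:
Z(b, A) = 3/b (Z(b, A) = -2/b + 5/b = 3/b)
a(L) = 3 (a(L) = (3/L)*L = 3)
(147 + K(2, -2)*(-1 + a(6)))*(-109) = (147 + 2*(-1 + 3))*(-109) = (147 + 2*2)*(-109) = (147 + 4)*(-109) = 151*(-109) = -16459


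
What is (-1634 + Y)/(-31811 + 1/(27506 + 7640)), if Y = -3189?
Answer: 169509158/1118029405 ≈ 0.15161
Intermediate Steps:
(-1634 + Y)/(-31811 + 1/(27506 + 7640)) = (-1634 - 3189)/(-31811 + 1/(27506 + 7640)) = -4823/(-31811 + 1/35146) = -4823/(-1118029405/35146) = -4823*(-35146/1118029405) = 169509158/1118029405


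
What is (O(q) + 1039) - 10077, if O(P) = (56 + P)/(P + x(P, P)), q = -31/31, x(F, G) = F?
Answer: -18131/2 ≈ -9065.5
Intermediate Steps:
q = -1 (q = -31*1/31 = -1)
O(P) = (56 + P)/(2*P) (O(P) = (56 + P)/(P + P) = (56 + P)/((2*P)) = (56 + P)*(1/(2*P)) = (56 + P)/(2*P))
(O(q) + 1039) - 10077 = ((1/2)*(56 - 1)/(-1) + 1039) - 10077 = ((1/2)*(-1)*55 + 1039) - 10077 = (-55/2 + 1039) - 10077 = 2023/2 - 10077 = -18131/2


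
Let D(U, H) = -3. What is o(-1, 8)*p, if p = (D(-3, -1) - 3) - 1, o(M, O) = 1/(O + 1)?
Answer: -7/9 ≈ -0.77778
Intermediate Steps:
o(M, O) = 1/(1 + O)
p = -7 (p = (-3 - 3) - 1 = -6 - 1 = -7)
o(-1, 8)*p = -7/(1 + 8) = -7/9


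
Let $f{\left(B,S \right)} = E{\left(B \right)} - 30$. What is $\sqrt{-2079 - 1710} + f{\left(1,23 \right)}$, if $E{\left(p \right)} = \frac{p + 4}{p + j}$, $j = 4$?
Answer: $-29 + 3 i \sqrt{421} \approx -29.0 + 61.555 i$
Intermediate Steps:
$E{\left(p \right)} = 1$ ($E{\left(p \right)} = \frac{p + 4}{p + 4} = \frac{4 + p}{4 + p} = 1$)
$f{\left(B,S \right)} = -29$ ($f{\left(B,S \right)} = 1 - 30 = -29$)
$\sqrt{-2079 - 1710} + f{\left(1,23 \right)} = \sqrt{-2079 - 1710} - 29 = \sqrt{-3789} - 29 = 3 i \sqrt{421} - 29 = -29 + 3 i \sqrt{421}$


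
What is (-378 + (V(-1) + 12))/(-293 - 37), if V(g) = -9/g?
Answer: 119/110 ≈ 1.0818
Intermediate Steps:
(-378 + (V(-1) + 12))/(-293 - 37) = (-378 + (-9/(-1) + 12))/(-293 - 37) = (-378 + (-9*(-1) + 12))/(-330) = (-378 + (9 + 12))*(-1/330) = (-378 + 21)*(-1/330) = -357*(-1/330) = 119/110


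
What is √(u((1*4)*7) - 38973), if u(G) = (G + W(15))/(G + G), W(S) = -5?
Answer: I*√30554510/28 ≈ 197.41*I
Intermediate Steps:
u(G) = (-5 + G)/(2*G) (u(G) = (G - 5)/(G + G) = (-5 + G)/((2*G)) = (-5 + G)*(1/(2*G)) = (-5 + G)/(2*G))
√(u((1*4)*7) - 38973) = √((-5 + (1*4)*7)/(2*(((1*4)*7))) - 38973) = √((-5 + 4*7)/(2*((4*7))) - 38973) = √((½)*(-5 + 28)/28 - 38973) = √((½)*(1/28)*23 - 38973) = √(23/56 - 38973) = √(-2182465/56) = I*√30554510/28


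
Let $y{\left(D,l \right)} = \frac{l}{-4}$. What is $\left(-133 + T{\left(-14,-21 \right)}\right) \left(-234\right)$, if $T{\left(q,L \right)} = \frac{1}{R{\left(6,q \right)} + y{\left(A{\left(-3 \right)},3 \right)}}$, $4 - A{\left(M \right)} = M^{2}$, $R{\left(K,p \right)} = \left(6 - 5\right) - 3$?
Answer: $\frac{343278}{11} \approx 31207.0$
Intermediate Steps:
$R{\left(K,p \right)} = -2$ ($R{\left(K,p \right)} = \left(6 - 5\right) - 3 = 1 - 3 = -2$)
$A{\left(M \right)} = 4 - M^{2}$
$y{\left(D,l \right)} = - \frac{l}{4}$ ($y{\left(D,l \right)} = l \left(- \frac{1}{4}\right) = - \frac{l}{4}$)
$T{\left(q,L \right)} = - \frac{4}{11}$ ($T{\left(q,L \right)} = \frac{1}{-2 - \frac{3}{4}} = \frac{1}{- \frac{11}{4}} = - \frac{4}{11}$)
$\left(-133 + T{\left(-14,-21 \right)}\right) \left(-234\right) = \left(-133 - \frac{4}{11}\right) \left(-234\right) = \left(- \frac{1467}{11}\right) \left(-234\right) = \frac{343278}{11}$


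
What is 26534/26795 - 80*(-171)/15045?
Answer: 51050642/26875385 ≈ 1.8995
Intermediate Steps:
26534/26795 - 80*(-171)/15045 = 26534*(1/26795) + 13680*(1/15045) = 26534/26795 + 912/1003 = 51050642/26875385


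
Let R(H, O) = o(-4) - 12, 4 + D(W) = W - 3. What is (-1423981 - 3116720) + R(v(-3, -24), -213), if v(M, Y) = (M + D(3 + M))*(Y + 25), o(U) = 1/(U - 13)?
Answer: -77192122/17 ≈ -4.5407e+6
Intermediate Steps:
D(W) = -7 + W (D(W) = -4 + (W - 3) = -4 + (-3 + W) = -7 + W)
o(U) = 1/(-13 + U)
v(M, Y) = (-4 + 2*M)*(25 + Y) (v(M, Y) = (M + (-7 + (3 + M)))*(Y + 25) = (M + (-4 + M))*(25 + Y) = (-4 + 2*M)*(25 + Y))
R(H, O) = -205/17 (R(H, O) = 1/(-13 - 4) - 12 = 1/(-17) - 12 = -1/17 - 12 = -205/17)
(-1423981 - 3116720) + R(v(-3, -24), -213) = (-1423981 - 3116720) - 205/17 = -4540701 - 205/17 = -77192122/17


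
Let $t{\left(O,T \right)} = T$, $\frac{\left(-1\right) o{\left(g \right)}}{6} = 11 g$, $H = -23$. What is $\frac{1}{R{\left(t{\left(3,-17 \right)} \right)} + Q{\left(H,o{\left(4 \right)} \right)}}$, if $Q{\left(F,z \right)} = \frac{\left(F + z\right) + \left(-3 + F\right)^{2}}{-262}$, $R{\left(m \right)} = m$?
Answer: $- \frac{262}{4843} \approx -0.054099$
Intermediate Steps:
$o{\left(g \right)} = - 66 g$ ($o{\left(g \right)} = - 6 \cdot 11 g = - 66 g$)
$Q{\left(F,z \right)} = - \frac{F}{262} - \frac{z}{262} - \frac{\left(-3 + F\right)^{2}}{262}$ ($Q{\left(F,z \right)} = \left(F + z + \left(-3 + F\right)^{2}\right) \left(- \frac{1}{262}\right) = - \frac{F}{262} - \frac{z}{262} - \frac{\left(-3 + F\right)^{2}}{262}$)
$\frac{1}{R{\left(t{\left(3,-17 \right)} \right)} + Q{\left(H,o{\left(4 \right)} \right)}} = \frac{1}{-17 - \left(- \frac{23}{262} + \frac{\left(-3 - 23\right)^{2}}{262} + \frac{1}{262} \left(-66\right) 4\right)} = \frac{1}{-17 - \left(- \frac{287}{262} + \frac{338}{131}\right)} = \frac{1}{-17 + \left(\frac{23}{262} + \frac{132}{131} - \frac{338}{131}\right)} = \frac{1}{-17 - \frac{389}{262}} = \frac{1}{- \frac{4843}{262}} = - \frac{262}{4843}$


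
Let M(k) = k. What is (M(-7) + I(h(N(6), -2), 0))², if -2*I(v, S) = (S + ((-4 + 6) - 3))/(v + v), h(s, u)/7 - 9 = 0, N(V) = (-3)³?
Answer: 3108169/63504 ≈ 48.944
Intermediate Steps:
N(V) = -27
h(s, u) = 63 (h(s, u) = 63 + 7*0 = 63 + 0 = 63)
I(v, S) = -(-1 + S)/(4*v) (I(v, S) = -(S + ((-4 + 6) - 3))/(2*(v + v)) = -(S + (2 - 3))/(2*(2*v)) = -(S - 1)*1/(2*v)/2 = -(-1 + S)*1/(2*v)/2 = -(-1 + S)/(4*v))
(M(-7) + I(h(N(6), -2), 0))² = (-7 + (¼)*(1 - 1*0)/63)² = (-7 + (¼)*(1/63)*(1 + 0))² = (-7 + (¼)*(1/63)*1)² = (-7 + 1/252)² = (-1763/252)² = 3108169/63504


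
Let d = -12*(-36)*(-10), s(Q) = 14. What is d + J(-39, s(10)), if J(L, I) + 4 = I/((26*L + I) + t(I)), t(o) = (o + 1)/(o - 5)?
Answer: -12950422/2995 ≈ -4324.0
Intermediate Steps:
t(o) = (1 + o)/(-5 + o)
d = -4320 (d = 432*(-10) = -4320)
J(L, I) = -4 + I/(I + 26*L + (1 + I)/(-5 + I)) (J(L, I) = -4 + I/((26*L + I) + (1 + I)/(-5 + I)) = -4 + I/((I + 26*L) + (1 + I)/(-5 + I)) = -4 + I/(I + 26*L + (1 + I)/(-5 + I)))
d + J(-39, s(10)) = -4320 + (-4 - 4*14 - (-5 + 14)*(3*14 + 104*(-39)))/(1 + 14 + (-5 + 14)*(14 + 26*(-39))) = -4320 + (-4 - 56 - 1*9*(42 - 4056))/(1 + 14 + 9*(14 - 1014)) = -4320 + (-4 - 56 - 1*9*(-4014))/(1 + 14 + 9*(-1000)) = -4320 + (-4 - 56 + 36126)/(1 + 14 - 9000) = -4320 + 36066/(-8985) = -4320 - 1/8985*36066 = -4320 - 12022/2995 = -12950422/2995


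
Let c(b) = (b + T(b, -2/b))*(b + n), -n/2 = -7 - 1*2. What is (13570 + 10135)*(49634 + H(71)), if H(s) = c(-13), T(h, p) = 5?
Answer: 1175625770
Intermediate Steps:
n = 18 (n = -2*(-7 - 1*2) = -2*(-7 - 2) = -2*(-9) = 18)
c(b) = (5 + b)*(18 + b) (c(b) = (b + 5)*(b + 18) = (5 + b)*(18 + b))
H(s) = -40 (H(s) = 90 + (-13)² + 23*(-13) = 90 + 169 - 299 = -40)
(13570 + 10135)*(49634 + H(71)) = (13570 + 10135)*(49634 - 40) = 23705*49594 = 1175625770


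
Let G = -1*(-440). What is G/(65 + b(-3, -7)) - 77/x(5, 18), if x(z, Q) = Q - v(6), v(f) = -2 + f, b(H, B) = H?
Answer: 99/62 ≈ 1.5968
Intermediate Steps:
G = 440
x(z, Q) = -4 + Q (x(z, Q) = Q - (-2 + 6) = Q - 1*4 = Q - 4 = -4 + Q)
G/(65 + b(-3, -7)) - 77/x(5, 18) = 440/(65 - 3) - 77/(-4 + 18) = 440/62 - 77/14 = 440*(1/62) - 77*1/14 = 220/31 - 11/2 = 99/62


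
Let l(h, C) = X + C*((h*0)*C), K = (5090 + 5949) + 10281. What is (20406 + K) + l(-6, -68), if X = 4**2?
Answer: 41742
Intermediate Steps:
X = 16
K = 21320 (K = 11039 + 10281 = 21320)
l(h, C) = 16 (l(h, C) = 16 + C*((h*0)*C) = 16 + C*(0*C) = 16 + C*0 = 16 + 0 = 16)
(20406 + K) + l(-6, -68) = (20406 + 21320) + 16 = 41726 + 16 = 41742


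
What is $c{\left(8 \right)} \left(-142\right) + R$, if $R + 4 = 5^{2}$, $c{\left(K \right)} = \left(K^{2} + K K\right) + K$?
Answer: $-19291$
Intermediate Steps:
$c{\left(K \right)} = K + 2 K^{2}$ ($c{\left(K \right)} = \left(K^{2} + K^{2}\right) + K = 2 K^{2} + K = K + 2 K^{2}$)
$R = 21$ ($R = -4 + 5^{2} = -4 + 25 = 21$)
$c{\left(8 \right)} \left(-142\right) + R = 8 \left(1 + 2 \cdot 8\right) \left(-142\right) + 21 = 8 \left(1 + 16\right) \left(-142\right) + 21 = 8 \cdot 17 \left(-142\right) + 21 = 136 \left(-142\right) + 21 = -19312 + 21 = -19291$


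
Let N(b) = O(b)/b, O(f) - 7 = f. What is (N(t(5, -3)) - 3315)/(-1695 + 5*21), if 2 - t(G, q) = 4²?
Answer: 6629/3180 ≈ 2.0846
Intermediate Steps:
t(G, q) = -14 (t(G, q) = 2 - 1*4² = 2 - 1*16 = 2 - 16 = -14)
O(f) = 7 + f
N(b) = (7 + b)/b
(N(t(5, -3)) - 3315)/(-1695 + 5*21) = ((7 - 14)/(-14) - 3315)/(-1695 + 5*21) = (-1/14*(-7) - 3315)/(-1695 + 105) = (½ - 3315)/(-1590) = -6629/2*(-1/1590) = 6629/3180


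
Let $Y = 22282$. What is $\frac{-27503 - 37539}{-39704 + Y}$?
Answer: $\frac{32521}{8711} \approx 3.7333$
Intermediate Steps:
$\frac{-27503 - 37539}{-39704 + Y} = \frac{-27503 - 37539}{-39704 + 22282} = - \frac{65042}{-17422} = \left(-65042\right) \left(- \frac{1}{17422}\right) = \frac{32521}{8711}$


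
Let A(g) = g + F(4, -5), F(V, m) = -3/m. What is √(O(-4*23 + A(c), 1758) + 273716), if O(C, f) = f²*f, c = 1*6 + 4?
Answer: 2*√1358371307 ≈ 73712.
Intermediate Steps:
c = 10 (c = 6 + 4 = 10)
A(g) = ⅗ + g (A(g) = g - 3/(-5) = g - 3*(-⅕) = g + ⅗ = ⅗ + g)
O(C, f) = f³
√(O(-4*23 + A(c), 1758) + 273716) = √(1758³ + 273716) = √(5433211512 + 273716) = √5433485228 = 2*√1358371307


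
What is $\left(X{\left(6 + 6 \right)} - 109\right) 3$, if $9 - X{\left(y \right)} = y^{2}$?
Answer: $-732$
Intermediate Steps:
$X{\left(y \right)} = 9 - y^{2}$
$\left(X{\left(6 + 6 \right)} - 109\right) 3 = \left(\left(9 - \left(6 + 6\right)^{2}\right) - 109\right) 3 = \left(\left(9 - 12^{2}\right) - 109\right) 3 = \left(\left(9 - 144\right) - 109\right) 3 = \left(-135 - 109\right) 3 = \left(-244\right) 3 = -732$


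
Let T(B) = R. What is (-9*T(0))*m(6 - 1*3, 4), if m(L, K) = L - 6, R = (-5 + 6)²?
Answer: 27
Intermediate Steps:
R = 1 (R = 1² = 1)
m(L, K) = -6 + L
T(B) = 1
(-9*T(0))*m(6 - 1*3, 4) = (-9*1)*(-6 + (6 - 1*3)) = -9*(-6 + (6 - 3)) = -9*(-6 + 3) = -9*(-3) = 27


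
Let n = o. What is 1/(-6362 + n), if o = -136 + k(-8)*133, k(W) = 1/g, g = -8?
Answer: -8/52117 ≈ -0.00015350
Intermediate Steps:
k(W) = -1/8 (k(W) = 1/(-8) = -1/8)
o = -1221/8 (o = -136 - 1/8*133 = -136 - 133/8 = -1221/8 ≈ -152.63)
n = -1221/8 ≈ -152.63
1/(-6362 + n) = 1/(-6362 - 1221/8) = 1/(-52117/8) = -8/52117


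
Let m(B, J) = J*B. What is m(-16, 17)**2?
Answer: 73984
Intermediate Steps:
m(B, J) = B*J
m(-16, 17)**2 = (-16*17)**2 = (-272)**2 = 73984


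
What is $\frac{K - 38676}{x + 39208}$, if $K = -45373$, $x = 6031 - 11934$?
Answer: $- \frac{84049}{33305} \approx -2.5236$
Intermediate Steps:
$x = -5903$
$\frac{K - 38676}{x + 39208} = \frac{-45373 - 38676}{-5903 + 39208} = - \frac{84049}{33305}$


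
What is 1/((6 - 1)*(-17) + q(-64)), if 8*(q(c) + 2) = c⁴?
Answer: 1/2097065 ≈ 4.7686e-7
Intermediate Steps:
q(c) = -2 + c⁴/8
1/((6 - 1)*(-17) + q(-64)) = 1/((6 - 1)*(-17) + (-2 + (⅛)*(-64)⁴)) = 1/(5*(-17) + (-2 + (⅛)*16777216)) = 1/(-85 + (-2 + 2097152)) = 1/(-85 + 2097150) = 1/2097065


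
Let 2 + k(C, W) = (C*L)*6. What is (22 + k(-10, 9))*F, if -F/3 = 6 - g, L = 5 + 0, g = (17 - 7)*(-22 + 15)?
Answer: 63840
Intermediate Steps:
g = -70 (g = 10*(-7) = -70)
L = 5
F = -228 (F = -3*(6 - 1*(-70)) = -3*(6 + 70) = -3*76 = -228)
k(C, W) = -2 + 30*C (k(C, W) = -2 + (C*5)*6 = -2 + (5*C)*6 = -2 + 30*C)
(22 + k(-10, 9))*F = (22 + (-2 + 30*(-10)))*(-228) = (22 + (-2 - 300))*(-228) = (22 - 302)*(-228) = -280*(-228) = 63840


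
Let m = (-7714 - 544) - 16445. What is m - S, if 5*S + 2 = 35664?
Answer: -159177/5 ≈ -31835.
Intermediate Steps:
m = -24703 (m = -8258 - 16445 = -24703)
S = 35662/5 (S = -⅖ + (⅕)*35664 = -⅖ + 35664/5 = 35662/5 ≈ 7132.4)
m - S = -24703 - 1*35662/5 = -24703 - 35662/5 = -159177/5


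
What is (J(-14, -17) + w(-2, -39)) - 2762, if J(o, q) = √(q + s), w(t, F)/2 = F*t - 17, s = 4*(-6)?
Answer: -2640 + I*√41 ≈ -2640.0 + 6.4031*I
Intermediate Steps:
s = -24
w(t, F) = -34 + 2*F*t (w(t, F) = 2*(F*t - 17) = 2*(-17 + F*t) = -34 + 2*F*t)
J(o, q) = √(-24 + q) (J(o, q) = √(q - 24) = √(-24 + q))
(J(-14, -17) + w(-2, -39)) - 2762 = (√(-24 - 17) + (-34 + 2*(-39)*(-2))) - 2762 = (√(-41) + (-34 + 156)) - 2762 = (I*√41 + 122) - 2762 = (122 + I*√41) - 2762 = -2640 + I*√41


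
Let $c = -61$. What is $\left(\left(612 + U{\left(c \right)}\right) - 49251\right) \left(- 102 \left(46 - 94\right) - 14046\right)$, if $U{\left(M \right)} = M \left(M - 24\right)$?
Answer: $397604100$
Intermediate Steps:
$U{\left(M \right)} = M \left(-24 + M\right)$
$\left(\left(612 + U{\left(c \right)}\right) - 49251\right) \left(- 102 \left(46 - 94\right) - 14046\right) = \left(\left(612 - 61 \left(-24 - 61\right)\right) - 49251\right) \left(- 102 \left(46 - 94\right) - 14046\right) = \left(\left(612 - -5185\right) - 49251\right) \left(\left(-102\right) \left(-48\right) - 14046\right) = \left(\left(612 + 5185\right) - 49251\right) \left(4896 - 14046\right) = \left(5797 - 49251\right) \left(-9150\right) = \left(-43454\right) \left(-9150\right) = 397604100$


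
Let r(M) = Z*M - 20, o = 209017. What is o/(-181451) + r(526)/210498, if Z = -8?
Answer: -22382417647/19097536299 ≈ -1.1720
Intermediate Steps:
r(M) = -20 - 8*M (r(M) = -8*M - 20 = -20 - 8*M)
o/(-181451) + r(526)/210498 = 209017/(-181451) + (-20 - 8*526)/210498 = 209017*(-1/181451) + (-20 - 4208)*(1/210498) = -209017/181451 - 4228*1/210498 = -209017/181451 - 2114/105249 = -22382417647/19097536299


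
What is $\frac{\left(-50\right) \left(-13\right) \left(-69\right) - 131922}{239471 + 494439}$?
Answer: $- \frac{88386}{366955} \approx -0.24086$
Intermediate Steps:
$\frac{\left(-50\right) \left(-13\right) \left(-69\right) - 131922}{239471 + 494439} = \frac{650 \left(-69\right) - 131922}{733910} = \left(-44850 - 131922\right) \frac{1}{733910} = \left(-176772\right) \frac{1}{733910} = - \frac{88386}{366955}$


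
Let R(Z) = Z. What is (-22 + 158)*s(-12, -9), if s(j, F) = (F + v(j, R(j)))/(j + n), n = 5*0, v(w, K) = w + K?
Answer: 374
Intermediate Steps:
v(w, K) = K + w
n = 0
s(j, F) = (F + 2*j)/j (s(j, F) = (F + (j + j))/(j + 0) = (F + 2*j)/j)
(-22 + 158)*s(-12, -9) = (-22 + 158)*(2 - 9/(-12)) = 136*(2 - 9*(-1/12)) = 136*(2 + ¾) = 136*(11/4) = 374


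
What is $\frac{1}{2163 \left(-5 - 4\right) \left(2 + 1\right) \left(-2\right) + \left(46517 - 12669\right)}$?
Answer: $\frac{1}{150650} \approx 6.6379 \cdot 10^{-6}$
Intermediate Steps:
$\frac{1}{2163 \left(-5 - 4\right) \left(2 + 1\right) \left(-2\right) + \left(46517 - 12669\right)} = \frac{1}{2163 \left(- 9 \cdot 3 \left(-2\right)\right) + \left(46517 - 12669\right)} = \frac{1}{2163 \left(\left(-9\right) \left(-6\right)\right) + 33848} = \frac{1}{2163 \cdot 54 + 33848} = \frac{1}{116802 + 33848} = \frac{1}{150650}$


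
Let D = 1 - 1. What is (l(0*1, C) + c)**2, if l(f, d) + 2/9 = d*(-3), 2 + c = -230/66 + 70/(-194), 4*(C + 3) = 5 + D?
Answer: 987027889/1475481744 ≈ 0.66895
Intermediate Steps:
D = 0
C = -7/4 (C = -3 + (5 + 0)/4 = -3 + (1/4)*5 = -3 + 5/4 = -7/4 ≈ -1.7500)
c = -18712/3201 (c = -2 + (-230/66 + 70/(-194)) = -2 + (-230*1/66 + 70*(-1/194)) = -2 + (-115/33 - 35/97) = -2 - 12310/3201 = -18712/3201 ≈ -5.8457)
l(f, d) = -2/9 - 3*d (l(f, d) = -2/9 + d*(-3) = -2/9 - 3*d)
(l(0*1, C) + c)**2 = ((-2/9 - 3*(-7/4)) - 18712/3201)**2 = ((-2/9 + 21/4) - 18712/3201)**2 = (181/36 - 18712/3201)**2 = (-31417/38412)**2 = 987027889/1475481744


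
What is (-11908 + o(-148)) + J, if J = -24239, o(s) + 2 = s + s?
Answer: -36445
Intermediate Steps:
o(s) = -2 + 2*s (o(s) = -2 + (s + s) = -2 + 2*s)
(-11908 + o(-148)) + J = (-11908 + (-2 + 2*(-148))) - 24239 = (-11908 + (-2 - 296)) - 24239 = (-11908 - 298) - 24239 = -12206 - 24239 = -36445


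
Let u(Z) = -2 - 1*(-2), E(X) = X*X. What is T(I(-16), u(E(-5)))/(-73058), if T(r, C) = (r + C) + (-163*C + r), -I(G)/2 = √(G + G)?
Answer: 8*I*√2/36529 ≈ 0.00030972*I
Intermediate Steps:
E(X) = X²
I(G) = -2*√2*√G (I(G) = -2*√(G + G) = -2*√2*√G)
u(Z) = 0 (u(Z) = -2 + 2 = 0)
T(r, C) = -162*C + 2*r (T(r, C) = (C + r) + (r - 163*C) = -162*C + 2*r)
T(I(-16), u(E(-5)))/(-73058) = (-162*0 + 2*(-2*√2*√(-16)))/(-73058) = (0 + 2*(-2*√2*4*I))*(-1/73058) = (0 + 2*(-8*I*√2))*(-1/73058) = (0 - 16*I*√2)*(-1/73058) = -16*I*√2*(-1/73058) = 8*I*√2/36529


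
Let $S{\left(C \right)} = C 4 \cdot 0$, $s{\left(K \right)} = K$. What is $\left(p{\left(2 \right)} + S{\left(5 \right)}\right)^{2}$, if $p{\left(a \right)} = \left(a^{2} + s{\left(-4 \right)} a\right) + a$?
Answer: $4$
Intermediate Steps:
$S{\left(C \right)} = 0$ ($S{\left(C \right)} = 4 C 0 = 0$)
$p{\left(a \right)} = a^{2} - 3 a$ ($p{\left(a \right)} = \left(a^{2} - 4 a\right) + a = a^{2} - 3 a$)
$\left(p{\left(2 \right)} + S{\left(5 \right)}\right)^{2} = \left(2 \left(-3 + 2\right) + 0\right)^{2} = \left(2 \left(-1\right) + 0\right)^{2} = \left(-2 + 0\right)^{2} = \left(-2\right)^{2} = 4$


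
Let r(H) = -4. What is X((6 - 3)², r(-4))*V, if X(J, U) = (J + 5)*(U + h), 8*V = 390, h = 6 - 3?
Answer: -1365/2 ≈ -682.50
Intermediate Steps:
h = 3
V = 195/4 (V = (⅛)*390 = 195/4 ≈ 48.750)
X(J, U) = (3 + U)*(5 + J) (X(J, U) = (J + 5)*(U + 3) = (5 + J)*(3 + U) = (3 + U)*(5 + J))
X((6 - 3)², r(-4))*V = (15 + 3*(6 - 3)² + 5*(-4) + (6 - 3)²*(-4))*(195/4) = (15 + 3*3² - 20 + 3²*(-4))*(195/4) = (15 + 3*9 - 20 + 9*(-4))*(195/4) = (15 + 27 - 20 - 36)*(195/4) = -14*195/4 = -1365/2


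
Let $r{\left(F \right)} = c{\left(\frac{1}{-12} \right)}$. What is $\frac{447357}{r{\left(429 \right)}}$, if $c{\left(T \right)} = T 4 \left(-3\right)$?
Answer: $447357$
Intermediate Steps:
$c{\left(T \right)} = - 12 T$ ($c{\left(T \right)} = 4 T \left(-3\right) = - 12 T$)
$r{\left(F \right)} = 1$ ($r{\left(F \right)} = - \frac{12}{-12} = \left(-12\right) \left(- \frac{1}{12}\right) = 1$)
$\frac{447357}{r{\left(429 \right)}} = \frac{447357}{1} = 447357 \cdot 1 = 447357$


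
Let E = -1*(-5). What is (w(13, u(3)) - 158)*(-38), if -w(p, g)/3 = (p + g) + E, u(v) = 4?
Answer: 8512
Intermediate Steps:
E = 5
w(p, g) = -15 - 3*g - 3*p (w(p, g) = -3*((p + g) + 5) = -3*((g + p) + 5) = -3*(5 + g + p) = -15 - 3*g - 3*p)
(w(13, u(3)) - 158)*(-38) = ((-15 - 3*4 - 3*13) - 158)*(-38) = ((-15 - 12 - 39) - 158)*(-38) = (-66 - 158)*(-38) = -224*(-38) = 8512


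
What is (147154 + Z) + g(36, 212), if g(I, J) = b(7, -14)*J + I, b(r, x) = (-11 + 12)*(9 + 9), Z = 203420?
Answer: 354426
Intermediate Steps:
b(r, x) = 18 (b(r, x) = 1*18 = 18)
g(I, J) = I + 18*J (g(I, J) = 18*J + I = I + 18*J)
(147154 + Z) + g(36, 212) = (147154 + 203420) + (36 + 18*212) = 350574 + (36 + 3816) = 350574 + 3852 = 354426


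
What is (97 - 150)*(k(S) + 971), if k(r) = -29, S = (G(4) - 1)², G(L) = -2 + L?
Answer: -49926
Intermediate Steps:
S = 1 (S = ((-2 + 4) - 1)² = (2 - 1)² = 1² = 1)
(97 - 150)*(k(S) + 971) = (97 - 150)*(-29 + 971) = -53*942 = -49926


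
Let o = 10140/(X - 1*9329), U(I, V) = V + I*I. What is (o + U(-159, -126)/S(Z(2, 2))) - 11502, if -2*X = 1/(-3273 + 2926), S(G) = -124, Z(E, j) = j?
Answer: -144580420551/12351020 ≈ -11706.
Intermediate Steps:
U(I, V) = V + I²
X = 1/694 (X = -1/(2*(-3273 + 2926)) = -½/(-347) = -½*(-1/347) = 1/694 ≈ 0.0014409)
o = -108264/99605 (o = 10140/(1/694 - 1*9329) = 10140/(1/694 - 9329) = 10140/(-6474325/694) = 10140*(-694/6474325) = -108264/99605 ≈ -1.0869)
(o + U(-159, -126)/S(Z(2, 2))) - 11502 = (-108264/99605 + (-126 + (-159)²)/(-124)) - 11502 = (-108264/99605 + (-126 + 25281)*(-1/124)) - 11502 = (-108264/99605 + 25155*(-1/124)) - 11502 = (-108264/99605 - 25155/124) - 11502 = -2518988511/12351020 - 11502 = -144580420551/12351020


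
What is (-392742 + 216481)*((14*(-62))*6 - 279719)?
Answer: 50221517947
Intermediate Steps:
(-392742 + 216481)*((14*(-62))*6 - 279719) = -176261*(-868*6 - 279719) = -176261*(-5208 - 279719) = -176261*(-284927) = 50221517947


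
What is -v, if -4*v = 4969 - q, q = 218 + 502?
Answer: 4249/4 ≈ 1062.3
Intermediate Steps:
q = 720
v = -4249/4 (v = -(4969 - 1*720)/4 = -(4969 - 720)/4 = -¼*4249 = -4249/4 ≈ -1062.3)
-v = -1*(-4249/4) = 4249/4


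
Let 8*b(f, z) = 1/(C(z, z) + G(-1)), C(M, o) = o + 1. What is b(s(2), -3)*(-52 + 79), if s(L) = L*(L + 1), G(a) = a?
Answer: -9/8 ≈ -1.1250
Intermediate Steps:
C(M, o) = 1 + o
s(L) = L*(1 + L)
b(f, z) = 1/(8*z) (b(f, z) = 1/(8*((1 + z) - 1)) = 1/(8*z))
b(s(2), -3)*(-52 + 79) = ((⅛)/(-3))*(-52 + 79) = ((⅛)*(-⅓))*27 = -1/24*27 = -9/8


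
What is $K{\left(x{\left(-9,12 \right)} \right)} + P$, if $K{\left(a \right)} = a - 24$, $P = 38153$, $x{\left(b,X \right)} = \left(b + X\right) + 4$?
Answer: $38136$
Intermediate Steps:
$x{\left(b,X \right)} = 4 + X + b$ ($x{\left(b,X \right)} = \left(X + b\right) + 4 = 4 + X + b$)
$K{\left(a \right)} = -24 + a$
$K{\left(x{\left(-9,12 \right)} \right)} + P = \left(-24 + \left(4 + 12 - 9\right)\right) + 38153 = \left(-24 + 7\right) + 38153 = -17 + 38153 = 38136$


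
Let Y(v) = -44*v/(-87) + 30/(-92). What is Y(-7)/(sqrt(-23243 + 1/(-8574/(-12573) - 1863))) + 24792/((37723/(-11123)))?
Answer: -39394488/5389 + 77365*I*sqrt(288960942289679)/51857641038588 ≈ -7310.2 + 0.02536*I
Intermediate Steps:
Y(v) = -15/46 + 44*v/87 (Y(v) = -44*v*(-1/87) + 30*(-1/92) = 44*v/87 - 15/46 = -15/46 + 44*v/87)
Y(-7)/(sqrt(-23243 + 1/(-8574/(-12573) - 1863))) + 24792/((37723/(-11123))) = (-15/46 + (44/87)*(-7))/(sqrt(-23243 + 1/(-8574/(-12573) - 1863))) + 24792/((37723/(-11123))) = (-15/46 - 308/87)/(sqrt(-23243 + 1/(-8574*(-1/12573) - 1863))) + 24792/((37723*(-1/11123))) = -15473/(4002*sqrt(-23243 + 1/(2858/4191 - 1863))) + 24792/(-5389/1589) = -15473/(4002*sqrt(-23243 + 1/(-7804975/4191))) + 24792*(-1589/5389) = -15473/(4002*sqrt(-23243 - 4191/7804975)) - 39394488/5389 = -15473*(-5*I*sqrt(288960942289679)/12957931294)/4002 - 39394488/5389 = -(-77365)*I*sqrt(288960942289679)/51857641038588 - 39394488/5389 = 77365*I*sqrt(288960942289679)/51857641038588 - 39394488/5389 = -39394488/5389 + 77365*I*sqrt(288960942289679)/51857641038588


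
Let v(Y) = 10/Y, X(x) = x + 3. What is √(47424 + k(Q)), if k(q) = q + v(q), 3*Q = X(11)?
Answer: √20916987/21 ≈ 217.79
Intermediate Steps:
X(x) = 3 + x
Q = 14/3 (Q = (3 + 11)/3 = (⅓)*14 = 14/3 ≈ 4.6667)
k(q) = q + 10/q
√(47424 + k(Q)) = √(47424 + (14/3 + 10/(14/3))) = √(47424 + (14/3 + 10*(3/14))) = √(47424 + (14/3 + 15/7)) = √(47424 + 143/21) = √(996047/21) = √20916987/21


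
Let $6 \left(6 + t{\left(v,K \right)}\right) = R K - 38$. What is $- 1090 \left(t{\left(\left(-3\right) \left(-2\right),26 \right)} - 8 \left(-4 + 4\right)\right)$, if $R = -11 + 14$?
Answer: $- \frac{2180}{3} \approx -726.67$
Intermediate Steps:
$R = 3$
$t{\left(v,K \right)} = - \frac{37}{3} + \frac{K}{2}$ ($t{\left(v,K \right)} = -6 + \frac{3 K - 38}{6} = -6 + \frac{-38 + 3 K}{6} = -6 + \left(- \frac{19}{3} + \frac{K}{2}\right) = - \frac{37}{3} + \frac{K}{2}$)
$- 1090 \left(t{\left(\left(-3\right) \left(-2\right),26 \right)} - 8 \left(-4 + 4\right)\right) = - 1090 \left(\left(- \frac{37}{3} + \frac{1}{2} \cdot 26\right) - 8 \left(-4 + 4\right)\right) = - 1090 \left(\left(- \frac{37}{3} + 13\right) - 0\right) = - 1090 \left(\frac{2}{3} + 0\right) = \left(-1090\right) \frac{2}{3} = - \frac{2180}{3}$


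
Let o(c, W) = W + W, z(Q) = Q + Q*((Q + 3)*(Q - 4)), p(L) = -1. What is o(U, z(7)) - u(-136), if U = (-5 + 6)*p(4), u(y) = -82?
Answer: 516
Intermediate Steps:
z(Q) = Q + Q*(-4 + Q)*(3 + Q) (z(Q) = Q + Q*((3 + Q)*(-4 + Q)) = Q + Q*((-4 + Q)*(3 + Q)) = Q + Q*(-4 + Q)*(3 + Q))
U = -1 (U = (-5 + 6)*(-1) = 1*(-1) = -1)
o(c, W) = 2*W
o(U, z(7)) - u(-136) = 2*(7*(-11 + 7² - 1*7)) - 1*(-82) = 2*(7*(-11 + 49 - 7)) + 82 = 2*(7*31) + 82 = 2*217 + 82 = 434 + 82 = 516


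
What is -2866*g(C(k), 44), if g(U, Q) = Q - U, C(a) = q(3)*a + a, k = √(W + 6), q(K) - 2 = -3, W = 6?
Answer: -126104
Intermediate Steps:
q(K) = -1 (q(K) = 2 - 3 = -1)
k = 2*√3 (k = √(6 + 6) = √12 = 2*√3 ≈ 3.4641)
C(a) = 0 (C(a) = -a + a = 0)
-2866*g(C(k), 44) = -2866*(44 - 1*0) = -2866*(44 + 0) = -2866*44 = -126104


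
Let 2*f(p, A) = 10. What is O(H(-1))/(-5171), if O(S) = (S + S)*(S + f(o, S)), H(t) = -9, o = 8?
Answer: -72/5171 ≈ -0.013924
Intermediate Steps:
f(p, A) = 5 (f(p, A) = (1/2)*10 = 5)
O(S) = 2*S*(5 + S) (O(S) = (S + S)*(S + 5) = (2*S)*(5 + S) = 2*S*(5 + S))
O(H(-1))/(-5171) = (2*(-9)*(5 - 9))/(-5171) = (2*(-9)*(-4))*(-1/5171) = 72*(-1/5171) = -72/5171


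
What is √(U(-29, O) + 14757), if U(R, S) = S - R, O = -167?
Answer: √14619 ≈ 120.91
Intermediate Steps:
√(U(-29, O) + 14757) = √((-167 - 1*(-29)) + 14757) = √((-167 + 29) + 14757) = √(-138 + 14757) = √14619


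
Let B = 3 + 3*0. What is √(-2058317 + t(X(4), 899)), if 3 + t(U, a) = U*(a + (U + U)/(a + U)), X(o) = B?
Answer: 2*I*√104528942441/451 ≈ 1433.7*I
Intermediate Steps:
B = 3 (B = 3 + 0 = 3)
X(o) = 3
t(U, a) = -3 + U*(a + 2*U/(U + a)) (t(U, a) = -3 + U*(a + (U + U)/(a + U)) = -3 + U*(a + (2*U)/(U + a)) = -3 + U*(a + 2*U/(U + a)))
√(-2058317 + t(X(4), 899)) = √(-2058317 + (-3*3 - 3*899 + 2*3² + 3*899² + 899*3²)/(3 + 899)) = √(-2058317 + (-9 - 2697 + 2*9 + 3*808201 + 899*9)/902) = √(-2058317 + (-9 - 2697 + 18 + 2424603 + 8091)/902) = √(-2058317 + (1/902)*2430006) = √(-2058317 + 1215003/451) = √(-927085964/451) = 2*I*√104528942441/451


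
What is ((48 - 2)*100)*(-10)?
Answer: -46000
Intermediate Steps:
((48 - 2)*100)*(-10) = (46*100)*(-10) = 4600*(-10) = -46000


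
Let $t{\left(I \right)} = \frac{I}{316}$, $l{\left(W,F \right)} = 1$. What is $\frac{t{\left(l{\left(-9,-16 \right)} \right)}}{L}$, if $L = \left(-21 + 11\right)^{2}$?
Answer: $\frac{1}{31600} \approx 3.1646 \cdot 10^{-5}$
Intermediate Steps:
$t{\left(I \right)} = \frac{I}{316}$ ($t{\left(I \right)} = I \frac{1}{316} = \frac{I}{316}$)
$L = 100$ ($L = \left(-10\right)^{2} = 100$)
$\frac{t{\left(l{\left(-9,-16 \right)} \right)}}{L} = \frac{\frac{1}{316} \cdot 1}{100} = \frac{1}{316} \cdot \frac{1}{100} = \frac{1}{31600}$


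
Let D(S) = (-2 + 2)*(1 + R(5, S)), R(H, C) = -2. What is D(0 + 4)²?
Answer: 0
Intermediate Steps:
D(S) = 0 (D(S) = (-2 + 2)*(1 - 2) = 0*(-1) = 0)
D(0 + 4)² = 0² = 0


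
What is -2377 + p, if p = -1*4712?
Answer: -7089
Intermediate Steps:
p = -4712
-2377 + p = -2377 - 4712 = -7089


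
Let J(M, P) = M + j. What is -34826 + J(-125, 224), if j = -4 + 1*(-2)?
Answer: -34957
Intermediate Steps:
j = -6 (j = -4 - 2 = -6)
J(M, P) = -6 + M (J(M, P) = M - 6 = -6 + M)
-34826 + J(-125, 224) = -34826 + (-6 - 125) = -34826 - 131 = -34957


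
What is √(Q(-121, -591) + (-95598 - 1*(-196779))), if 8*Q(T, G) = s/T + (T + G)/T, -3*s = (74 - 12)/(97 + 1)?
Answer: √86386537626/924 ≈ 318.09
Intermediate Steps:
s = -31/147 (s = -(74 - 12)/(3*(97 + 1)) = -62/(3*98) = -⅓*31/49 = -31/147 ≈ -0.21088)
Q(T, G) = -31/(1176*T) + (G + T)/(8*T) (Q(T, G) = (-31/(147*T) + (T + G)/T)/8 = (-31/(147*T) + (G + T)/T)/8 = -31/(1176*T) + (G + T)/(8*T))
√(Q(-121, -591) + (-95598 - 1*(-196779))) = √((1/1176)*(-31 + 147*(-591) + 147*(-121))/(-121) + (-95598 - 1*(-196779))) = √((1/1176)*(-1/121)*(-31 - 86877 - 17787) + (-95598 + 196779)) = √((1/1176)*(-1/121)*(-104695) + 101181) = √(104695/142296 + 101181) = √(14397756271/142296) = √86386537626/924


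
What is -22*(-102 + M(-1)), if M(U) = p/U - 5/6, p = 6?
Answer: 7183/3 ≈ 2394.3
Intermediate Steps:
M(U) = -⅚ + 6/U (M(U) = 6/U - 5/6 = 6/U - 5*⅙ = 6/U - ⅚ = -⅚ + 6/U)
-22*(-102 + M(-1)) = -22*(-102 + (-⅚ + 6/(-1))) = -22*(-102 + (-⅚ + 6*(-1))) = -22*(-102 + (-⅚ - 6)) = -22*(-102 - 41/6) = -22*(-653/6) = 7183/3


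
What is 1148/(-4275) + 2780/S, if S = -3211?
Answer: -819512/722475 ≈ -1.1343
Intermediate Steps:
1148/(-4275) + 2780/S = 1148/(-4275) + 2780/(-3211) = 1148*(-1/4275) + 2780*(-1/3211) = -1148/4275 - 2780/3211 = -819512/722475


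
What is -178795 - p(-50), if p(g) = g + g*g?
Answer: -181245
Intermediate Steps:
p(g) = g + g**2
-178795 - p(-50) = -178795 - (-50)*(1 - 50) = -178795 - (-50)*(-49) = -178795 - 1*2450 = -178795 - 2450 = -181245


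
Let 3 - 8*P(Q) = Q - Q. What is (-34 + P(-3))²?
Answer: 72361/64 ≈ 1130.6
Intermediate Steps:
P(Q) = 3/8 (P(Q) = 3/8 - (Q - Q)/8 = 3/8 - ⅛*0 = 3/8 + 0 = 3/8)
(-34 + P(-3))² = (-34 + 3/8)² = (-269/8)² = 72361/64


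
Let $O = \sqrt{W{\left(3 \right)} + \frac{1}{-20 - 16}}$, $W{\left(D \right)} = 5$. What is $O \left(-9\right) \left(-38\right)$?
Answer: $57 \sqrt{179} \approx 762.61$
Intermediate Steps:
$O = \frac{\sqrt{179}}{6}$ ($O = \sqrt{5 + \frac{1}{-20 - 16}} = \sqrt{5 + \frac{1}{-36}} = \sqrt{5 - \frac{1}{36}} = \sqrt{\frac{179}{36}} = \frac{\sqrt{179}}{6} \approx 2.2298$)
$O \left(-9\right) \left(-38\right) = \frac{\sqrt{179}}{6} \left(-9\right) \left(-38\right) = - \frac{3 \sqrt{179}}{2} \left(-38\right) = 57 \sqrt{179}$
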